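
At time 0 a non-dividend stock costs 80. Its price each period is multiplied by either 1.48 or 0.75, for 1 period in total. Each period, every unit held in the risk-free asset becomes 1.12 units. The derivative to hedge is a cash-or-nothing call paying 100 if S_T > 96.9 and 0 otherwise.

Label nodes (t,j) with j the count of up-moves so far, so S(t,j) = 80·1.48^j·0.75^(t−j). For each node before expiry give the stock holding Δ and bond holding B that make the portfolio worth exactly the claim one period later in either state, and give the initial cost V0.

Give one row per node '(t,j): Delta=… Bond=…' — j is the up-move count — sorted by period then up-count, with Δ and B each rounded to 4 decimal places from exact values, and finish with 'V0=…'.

Risk-neutral probability p* = (R−d)/(u−d) = (1.12−0.75)/(1.48−0.75) = 0.5068.
Payoff layer (t=1): V(1,0)=0.0000, V(1,1)=100.0000
Node (0,0) S=80.0000: V=(p*·100.0000+(1−p*)·0.0000)/1.12=45.2544; Δ=(100.0000−0.0000)/(118.4000−60.0000)=1.7123; B=V−Δ·S=-91.7319
The time-0 hedge costs 45.2544, which is the no-arbitrage price.

(0,0): Delta=1.7123 Bond=-91.7319
V0=45.2544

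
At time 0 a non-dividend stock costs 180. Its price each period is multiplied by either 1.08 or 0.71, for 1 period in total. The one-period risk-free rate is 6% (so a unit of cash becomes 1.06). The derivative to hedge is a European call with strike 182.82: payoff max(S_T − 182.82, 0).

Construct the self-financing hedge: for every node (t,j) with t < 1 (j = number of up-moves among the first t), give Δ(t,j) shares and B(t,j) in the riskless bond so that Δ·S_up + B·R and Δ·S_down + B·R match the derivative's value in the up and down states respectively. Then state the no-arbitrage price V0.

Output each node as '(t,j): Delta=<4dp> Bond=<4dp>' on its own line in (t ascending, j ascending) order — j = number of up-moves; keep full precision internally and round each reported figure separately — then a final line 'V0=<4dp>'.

(0,0): Delta=0.1739 Bond=-20.9633
V0=10.3340

The replicating-portfolio and risk-neutral prices coincide; use p* = (1.06−0.71)/(1.08−0.71) = 0.9459 for the latter.
Terminal payoffs: V(1,0)=0.0000, V(1,1)=11.5800
Node (0,0) S=180.0000: V=(p*·11.5800+(1−p*)·0.0000)/1.06=10.3340; Δ=(11.5800−0.0000)/(194.4000−127.8000)=0.1739; B=V−Δ·S=-20.9633
Each (Δ,B) replicates both successor values, so the strategy is self-financing and V0 is arbitrage-free.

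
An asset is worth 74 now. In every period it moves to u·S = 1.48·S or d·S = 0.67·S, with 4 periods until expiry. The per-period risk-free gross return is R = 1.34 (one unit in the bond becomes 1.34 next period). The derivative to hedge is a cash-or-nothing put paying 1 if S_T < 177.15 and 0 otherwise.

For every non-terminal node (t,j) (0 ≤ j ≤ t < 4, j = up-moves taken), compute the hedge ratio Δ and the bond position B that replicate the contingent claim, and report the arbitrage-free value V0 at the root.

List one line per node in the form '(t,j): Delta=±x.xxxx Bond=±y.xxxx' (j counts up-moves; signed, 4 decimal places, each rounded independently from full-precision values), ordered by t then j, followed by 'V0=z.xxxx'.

Risk-neutral probability p* = (R−d)/(u−d) = (1.34−0.67)/(1.48−0.67) = 0.8272.
Payoff layer (t=4): V(4,0)=1.0000, V(4,1)=1.0000, V(4,2)=1.0000, V(4,3)=1.0000, V(4,4)=0.0000
(3,0): S=22.2565. Δ = (V_up−V_dn)/(S_up−S_dn) = (1.0000−1.0000)/(32.9396−14.9118) = 0.0000. V = [p*·1.0000 + (1−p*)·1.0000]/1.34 = 0.7463. B = V − Δ·S = 0.7463.
(3,1): S=49.1635. Δ = (V_up−V_dn)/(S_up−S_dn) = (1.0000−1.0000)/(72.7620−32.9396) = 0.0000. V = [p*·1.0000 + (1−p*)·1.0000]/1.34 = 0.7463. B = V − Δ·S = 0.7463.
(3,2): S=108.6000. Δ = (V_up−V_dn)/(S_up−S_dn) = (1.0000−1.0000)/(160.7280−72.7620) = 0.0000. V = [p*·1.0000 + (1−p*)·1.0000]/1.34 = 0.7463. B = V − Δ·S = 0.7463.
(3,3): S=239.8926. Δ = (V_up−V_dn)/(S_up−S_dn) = (0.0000−1.0000)/(355.0411−160.7280) = -0.0051. V = [p*·0.0000 + (1−p*)·1.0000]/1.34 = 0.1290. B = V − Δ·S = 1.3636.
(2,0): S=33.2186. Δ = (V_up−V_dn)/(S_up−S_dn) = (0.7463−0.7463)/(49.1635−22.2565) = 0.0000. V = [p*·0.7463 + (1−p*)·0.7463]/1.34 = 0.5569. B = V − Δ·S = 0.5569.
(2,1): S=73.3784. Δ = (V_up−V_dn)/(S_up−S_dn) = (0.7463−0.7463)/(108.6000−49.1635) = 0.0000. V = [p*·0.7463 + (1−p*)·0.7463]/1.34 = 0.5569. B = V − Δ·S = 0.5569.
(2,2): S=162.0896. Δ = (V_up−V_dn)/(S_up−S_dn) = (0.1290−0.7463)/(239.8926−108.6000) = -0.0047. V = [p*·0.1290 + (1−p*)·0.7463]/1.34 = 0.1759. B = V − Δ·S = 0.9380.
(1,0): S=49.5800. Δ = (V_up−V_dn)/(S_up−S_dn) = (0.5569−0.5569)/(73.3784−33.2186) = 0.0000. V = [p*·0.5569 + (1−p*)·0.5569]/1.34 = 0.4156. B = V − Δ·S = 0.4156.
(1,1): S=109.5200. Δ = (V_up−V_dn)/(S_up−S_dn) = (0.1759−0.5569)/(162.0896−73.3784) = -0.0043. V = [p*·0.1759 + (1−p*)·0.5569]/1.34 = 0.1804. B = V − Δ·S = 0.6508.
(0,0): S=74.0000. Δ = (V_up−V_dn)/(S_up−S_dn) = (0.1804−0.4156)/(109.5200−49.5800) = -0.0039. V = [p*·0.1804 + (1−p*)·0.4156]/1.34 = 0.1650. B = V − Δ·S = 0.4553.
The time-0 hedge costs 0.1650, which is the no-arbitrage price.

(0,0): Delta=-0.0039 Bond=0.4553
(1,0): Delta=0.0000 Bond=0.4156
(1,1): Delta=-0.0043 Bond=0.6508
(2,0): Delta=0.0000 Bond=0.5569
(2,1): Delta=0.0000 Bond=0.5569
(2,2): Delta=-0.0047 Bond=0.9380
(3,0): Delta=0.0000 Bond=0.7463
(3,1): Delta=0.0000 Bond=0.7463
(3,2): Delta=0.0000 Bond=0.7463
(3,3): Delta=-0.0051 Bond=1.3636
V0=0.1650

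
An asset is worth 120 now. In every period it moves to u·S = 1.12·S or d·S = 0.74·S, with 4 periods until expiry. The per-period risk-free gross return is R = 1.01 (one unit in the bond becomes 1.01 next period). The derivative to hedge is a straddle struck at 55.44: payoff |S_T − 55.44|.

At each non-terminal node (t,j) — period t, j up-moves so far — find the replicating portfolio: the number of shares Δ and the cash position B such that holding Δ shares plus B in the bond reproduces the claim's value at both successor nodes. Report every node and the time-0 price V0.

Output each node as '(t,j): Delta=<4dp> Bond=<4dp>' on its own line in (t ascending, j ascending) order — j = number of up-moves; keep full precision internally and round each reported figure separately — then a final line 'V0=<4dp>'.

(0,0): Delta=0.9735 Bond=-49.7027
(1,0): Delta=0.8867 Bond=-42.4901
(1,1): Delta=0.9969 Bond=-53.3407
(2,0): Delta=0.5207 Bond=-18.8681
(2,1): Delta=0.9852 Bond=-52.7118
(2,2): Delta=1.0000 Bond=-54.3476
(3,0): Delta=-1.0000 Bond=54.8911
(3,1): Delta=0.9301 Bond=-49.1837
(3,2): Delta=1.0000 Bond=-54.8911
(3,3): Delta=1.0000 Bond=-54.8911
V0=67.1154

Under the risk-neutral measure, an up-move has probability p* = (R−d)/(u−d) = 0.7105 and values discount at R = 1.01.
At expiry t=4: V(4,0)=19.4561, V(4,1)=0.9779, V(4,2)=26.9891, V(4,3)=69.3176, V(4,4)=133.3823
Node (3,0) S=48.6269: V=(p*·0.9779+(1−p*)·19.4561)/1.01=6.2642; Δ=(0.9779−19.4561)/(54.4621−35.9839)=-1.0000; B=V−Δ·S=54.8911
Node (3,1) S=73.5974: V=(p*·26.9891+(1−p*)·0.9779)/1.01=19.2669; Δ=(26.9891−0.9779)/(82.4291−54.4621)=0.9301; B=V−Δ·S=-49.1837
Node (3,2) S=111.3907: V=(p*·69.3176+(1−p*)·26.9891)/1.01=56.4996; Δ=(69.3176−26.9891)/(124.7576−82.4291)=1.0000; B=V−Δ·S=-54.8911
Node (3,3) S=168.5914: V=(p*·133.3823+(1−p*)·69.3176)/1.01=113.7003; Δ=(133.3823−69.3176)/(188.8223−124.7576)=1.0000; B=V−Δ·S=-54.8911
Node (2,0) S=65.7120: V=(p*·19.2669+(1−p*)·6.2642)/1.01=15.3495; Δ=(19.2669−6.2642)/(73.5974−48.6269)=0.5207; B=V−Δ·S=-18.8681
Node (2,1) S=99.4560: V=(p*·56.4996+(1−p*)·19.2669)/1.01=45.2690; Δ=(56.4996−19.2669)/(111.3907−73.5974)=0.9852; B=V−Δ·S=-52.7118
Node (2,2) S=150.5280: V=(p*·113.7003+(1−p*)·56.4996)/1.01=96.1804; Δ=(113.7003−56.4996)/(168.5914−111.3907)=1.0000; B=V−Δ·S=-54.3476
Node (1,0) S=88.8000: V=(p*·45.2690+(1−p*)·15.3495)/1.01=36.2457; Δ=(45.2690−15.3495)/(99.4560−65.7120)=0.8867; B=V−Δ·S=-42.4901
Node (1,1) S=134.4000: V=(p*·96.1804+(1−p*)·45.2690)/1.01=80.6365; Δ=(96.1804−45.2690)/(150.5280−99.4560)=0.9969; B=V−Δ·S=-53.3407
Node (0,0) S=120.0000: V=(p*·80.6365+(1−p*)·36.2457)/1.01=67.1154; Δ=(80.6365−36.2457)/(134.4000−88.8000)=0.9735; B=V−Δ·S=-49.7027
Root portfolio cost Δ·120+B reproduces V0=67.1154.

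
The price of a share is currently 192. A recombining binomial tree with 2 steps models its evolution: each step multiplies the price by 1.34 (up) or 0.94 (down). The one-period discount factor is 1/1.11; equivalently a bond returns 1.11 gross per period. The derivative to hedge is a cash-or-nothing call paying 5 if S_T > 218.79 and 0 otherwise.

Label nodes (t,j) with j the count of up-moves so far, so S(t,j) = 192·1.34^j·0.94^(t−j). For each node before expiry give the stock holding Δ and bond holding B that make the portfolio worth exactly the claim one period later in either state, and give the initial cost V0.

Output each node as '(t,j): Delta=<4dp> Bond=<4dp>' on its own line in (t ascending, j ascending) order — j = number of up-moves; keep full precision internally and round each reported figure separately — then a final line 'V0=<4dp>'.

(0,0): Delta=0.0337 Bond=-3.7588
(1,0): Delta=0.0693 Bond=-10.5856
(1,1): Delta=0.0000 Bond=4.5045
V0=2.7164

Risk-neutral probability p* = (R−d)/(u−d) = (1.11−0.94)/(1.34−0.94) = 0.4250.
At expiry t=2: V(2,0)=0.0000, V(2,1)=5.0000, V(2,2)=5.0000
(1,0): S=180.4800. Δ = (V_up−V_dn)/(S_up−S_dn) = (5.0000−0.0000)/(241.8432−169.6512) = 0.0693. V = [p*·5.0000 + (1−p*)·0.0000]/1.11 = 1.9144. B = V − Δ·S = -10.5856.
(1,1): S=257.2800. Δ = (V_up−V_dn)/(S_up−S_dn) = (5.0000−5.0000)/(344.7552−241.8432) = 0.0000. V = [p*·5.0000 + (1−p*)·5.0000]/1.11 = 4.5045. B = V − Δ·S = 4.5045.
(0,0): S=192.0000. Δ = (V_up−V_dn)/(S_up−S_dn) = (4.5045−1.9144)/(257.2800−180.4800) = 0.0337. V = [p*·4.5045 + (1−p*)·1.9144]/1.11 = 2.7164. B = V − Δ·S = -3.7588.
Each (Δ,B) replicates both successor values, so the strategy is self-financing and V0 is arbitrage-free.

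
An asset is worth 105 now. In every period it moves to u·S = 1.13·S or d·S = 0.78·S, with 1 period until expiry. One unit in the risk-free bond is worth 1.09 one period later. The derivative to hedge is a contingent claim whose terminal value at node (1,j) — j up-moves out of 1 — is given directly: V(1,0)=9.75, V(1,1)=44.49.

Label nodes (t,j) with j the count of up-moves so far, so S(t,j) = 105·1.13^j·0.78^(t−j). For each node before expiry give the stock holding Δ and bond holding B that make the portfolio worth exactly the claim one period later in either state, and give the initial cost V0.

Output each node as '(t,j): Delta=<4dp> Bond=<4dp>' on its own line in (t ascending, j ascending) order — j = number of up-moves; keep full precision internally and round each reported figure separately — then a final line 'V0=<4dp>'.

(0,0): Delta=0.9453 Bond=-62.0831
V0=37.1740

The replicating-portfolio and risk-neutral prices coincide; use p* = (1.09−0.78)/(1.13−0.78) = 0.8857 for the latter.
Terminal values V(1,·): V(1,0)=9.7500, V(1,1)=44.4900
  t=0,j=0: stock 105.0000 → up 118.6500 (V=44.4900), down 81.9000 (V=9.7500). Price 37.1740; hedge Δ=0.9453, bond B=-62.0831.
The time-0 hedge costs 37.1740, which is the no-arbitrage price.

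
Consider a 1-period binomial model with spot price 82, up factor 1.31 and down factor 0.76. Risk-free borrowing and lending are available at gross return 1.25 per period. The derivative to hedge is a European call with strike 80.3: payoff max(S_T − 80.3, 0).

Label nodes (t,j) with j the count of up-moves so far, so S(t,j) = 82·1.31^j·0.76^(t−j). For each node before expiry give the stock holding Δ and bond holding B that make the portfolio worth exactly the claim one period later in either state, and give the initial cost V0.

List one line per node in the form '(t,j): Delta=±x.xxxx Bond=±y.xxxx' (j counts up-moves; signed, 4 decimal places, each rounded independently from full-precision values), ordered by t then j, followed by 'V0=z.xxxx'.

Since d<R<u, set p* = (R−d)/(u−d) = 0.8909; price each node as the discounted p*-expectation of its children.
Payoff layer (t=1): V(1,0)=0.0000, V(1,1)=27.1200
Node (0,0) S=82.0000: V=(p*·27.1200+(1−p*)·0.0000)/1.25=19.3292; Δ=(27.1200−0.0000)/(107.4200−62.3200)=0.6013; B=V−Δ·S=-29.9799
The time-0 hedge costs 19.3292, which is the no-arbitrage price.

(0,0): Delta=0.6013 Bond=-29.9799
V0=19.3292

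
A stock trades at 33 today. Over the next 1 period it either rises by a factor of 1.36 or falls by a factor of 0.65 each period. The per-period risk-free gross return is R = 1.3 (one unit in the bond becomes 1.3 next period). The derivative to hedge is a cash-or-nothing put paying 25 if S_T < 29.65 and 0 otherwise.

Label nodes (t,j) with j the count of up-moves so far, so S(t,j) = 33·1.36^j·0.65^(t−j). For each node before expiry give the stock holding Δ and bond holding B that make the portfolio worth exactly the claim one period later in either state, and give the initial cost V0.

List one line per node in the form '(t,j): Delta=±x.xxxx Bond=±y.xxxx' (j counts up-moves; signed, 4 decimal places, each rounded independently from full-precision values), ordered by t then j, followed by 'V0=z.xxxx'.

(0,0): Delta=-1.0670 Bond=36.8364
V0=1.6251

Risk-neutral probability p* = (R−d)/(u−d) = (1.3−0.65)/(1.36−0.65) = 0.9155.
Payoff layer (t=1): V(1,0)=25.0000, V(1,1)=0.0000
Node (0,0) S=33.0000: V=(p*·0.0000+(1−p*)·25.0000)/1.3=1.6251; Δ=(0.0000−25.0000)/(44.8800−21.4500)=-1.0670; B=V−Δ·S=36.8364
Self-financing check: at every node Δ·S+B equals the discounted successor values.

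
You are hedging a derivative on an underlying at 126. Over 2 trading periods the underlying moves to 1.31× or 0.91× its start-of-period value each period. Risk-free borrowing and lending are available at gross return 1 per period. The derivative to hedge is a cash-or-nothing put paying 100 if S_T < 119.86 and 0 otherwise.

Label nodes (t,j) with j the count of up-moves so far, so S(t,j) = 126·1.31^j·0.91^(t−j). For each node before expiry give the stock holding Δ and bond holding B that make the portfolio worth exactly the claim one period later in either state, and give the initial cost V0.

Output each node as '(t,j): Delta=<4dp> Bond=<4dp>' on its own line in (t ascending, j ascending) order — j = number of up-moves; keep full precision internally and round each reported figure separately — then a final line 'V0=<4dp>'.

The replicating-portfolio and risk-neutral prices coincide; use p* = (1−0.91)/(1.31−0.91) = 0.2250 for the latter.
Terminal payoffs: V(2,0)=100.0000, V(2,1)=0.0000, V(2,2)=0.0000
  t=1,j=0: stock 114.6600 → up 150.2046 (V=0.0000), down 104.3406 (V=100.0000). Price 77.5000; hedge Δ=-2.1804, bond B=327.5000.
  t=1,j=1: stock 165.0600 → up 216.2286 (V=0.0000), down 150.2046 (V=0.0000). Price 0.0000; hedge Δ=0.0000, bond B=0.0000.
  t=0,j=0: stock 126.0000 → up 165.0600 (V=0.0000), down 114.6600 (V=77.5000). Price 60.0625; hedge Δ=-1.5377, bond B=253.8125.
Check: Δ(0,0)·S0 + B(0,0) = 60.0625 = V0.

(0,0): Delta=-1.5377 Bond=253.8125
(1,0): Delta=-2.1804 Bond=327.5000
(1,1): Delta=0.0000 Bond=0.0000
V0=60.0625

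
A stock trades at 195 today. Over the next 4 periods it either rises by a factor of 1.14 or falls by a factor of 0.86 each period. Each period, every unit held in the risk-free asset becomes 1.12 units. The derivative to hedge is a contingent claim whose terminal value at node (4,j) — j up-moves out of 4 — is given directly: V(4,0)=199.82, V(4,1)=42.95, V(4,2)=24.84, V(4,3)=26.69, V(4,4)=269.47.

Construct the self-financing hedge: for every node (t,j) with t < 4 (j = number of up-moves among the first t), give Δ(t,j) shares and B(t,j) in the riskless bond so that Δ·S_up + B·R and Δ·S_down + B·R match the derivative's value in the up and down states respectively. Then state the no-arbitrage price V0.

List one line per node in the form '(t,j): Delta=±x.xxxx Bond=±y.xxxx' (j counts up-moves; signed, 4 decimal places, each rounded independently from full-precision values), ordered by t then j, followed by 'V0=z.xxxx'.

Since d<R<u, set p* = (R−d)/(u−d) = 0.9286; price each node as the discounted p*-expectation of its children.
Payoff layer (t=4): V(4,0)=199.8200, V(4,1)=42.9500, V(4,2)=24.8400, V(4,3)=26.6900, V(4,4)=269.4700
Node (3,0) S=124.0309: V=(p*·42.9500+(1−p*)·199.8200)/1.12=48.3527; Δ=(42.9500−199.8200)/(141.3952−106.6666)=-4.5170; B=V−Δ·S=608.6027
Node (3,1) S=164.4131: V=(p*·24.8400+(1−p*)·42.9500)/1.12=23.3335; Δ=(24.8400−42.9500)/(187.4309−141.3952)=-0.3934; B=V−Δ·S=88.0121
Node (3,2) S=217.9429: V=(p*·26.6900+(1−p*)·24.8400)/1.12=23.7124; Δ=(26.6900−24.8400)/(248.4549−187.4309)=0.0303; B=V−Δ·S=17.1052
Node (3,3) S=288.9011: V=(p*·269.4700+(1−p*)·26.6900)/1.12=225.1148; Δ=(269.4700−26.6900)/(329.3472−248.4549)=3.0013; B=V−Δ·S=-641.9566
Node (2,0) S=144.2220: V=(p*·23.3335+(1−p*)·48.3527)/1.12=22.4291; Δ=(23.3335−48.3527)/(164.4131−124.0309)=-0.6196; B=V−Δ·S=111.7832
Node (2,1) S=191.1780: V=(p*·23.7124+(1−p*)·23.3335)/1.12=21.1476; Δ=(23.7124−23.3335)/(217.9429−164.4131)=0.0071; B=V−Δ·S=19.7946
Node (2,2) S=253.4220: V=(p*·225.1148+(1−p*)·23.7124)/1.12=188.1508; Δ=(225.1148−23.7124)/(288.9011−217.9429)=2.8383; B=V−Δ·S=-531.1436
Node (1,0) S=167.7000: V=(p*·21.1476+(1−p*)·22.4291)/1.12=18.9635; Δ=(21.1476−22.4291)/(191.1780−144.2220)=-0.0273; B=V−Δ·S=23.5404
Node (1,1) S=222.3000: V=(p*·188.1508+(1−p*)·21.1476)/1.12=157.3411; Δ=(188.1508−21.1476)/(253.4220−191.1780)=2.6830; B=V−Δ·S=-439.0990
Node (0,0) S=195.0000: V=(p*·157.3411+(1−p*)·18.9635)/1.12=131.6580; Δ=(157.3411−18.9635)/(222.3000−167.7000)=2.5344; B=V−Δ·S=-362.5476
Each (Δ,B) replicates both successor values, so the strategy is self-financing and V0 is arbitrage-free.

(0,0): Delta=2.5344 Bond=-362.5476
(1,0): Delta=-0.0273 Bond=23.5404
(1,1): Delta=2.6830 Bond=-439.0990
(2,0): Delta=-0.6196 Bond=111.7832
(2,1): Delta=0.0071 Bond=19.7946
(2,2): Delta=2.8383 Bond=-531.1436
(3,0): Delta=-4.5170 Bond=608.6027
(3,1): Delta=-0.3934 Bond=88.0121
(3,2): Delta=0.0303 Bond=17.1052
(3,3): Delta=3.0013 Bond=-641.9566
V0=131.6580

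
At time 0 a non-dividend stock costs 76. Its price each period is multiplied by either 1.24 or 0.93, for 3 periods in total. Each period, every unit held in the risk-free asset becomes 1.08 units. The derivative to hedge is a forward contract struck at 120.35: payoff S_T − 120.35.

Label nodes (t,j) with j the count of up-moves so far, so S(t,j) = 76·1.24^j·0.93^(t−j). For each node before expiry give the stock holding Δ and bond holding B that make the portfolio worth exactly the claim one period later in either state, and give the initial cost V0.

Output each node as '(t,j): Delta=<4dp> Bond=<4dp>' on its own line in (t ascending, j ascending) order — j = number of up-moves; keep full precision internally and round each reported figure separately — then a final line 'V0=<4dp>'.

Since d<R<u, set p* = (R−d)/(u−d) = 0.4839; price each node as the discounted p*-expectation of its children.
At expiry t=3: V(3,0)=-59.2189, V(3,1)=-38.8418, V(3,2)=-11.6724, V(3,3)=24.5534
Node (2,0) S=65.7324: V=(p*·-38.8418+(1−p*)·-59.2189)/1.08=-45.7028; Δ=(-38.8418−-59.2189)/(81.5082−61.1311)=1.0000; B=V−Δ·S=-111.4352
Node (2,1) S=87.6432: V=(p*·-11.6724+(1−p*)·-38.8418)/1.08=-23.7920; Δ=(-11.6724−-38.8418)/(108.6776−81.5082)=1.0000; B=V−Δ·S=-111.4352
Node (2,2) S=116.8576: V=(p*·24.5534+(1−p*)·-11.6724)/1.08=5.4224; Δ=(24.5534−-11.6724)/(144.9034−108.6776)=1.0000; B=V−Δ·S=-111.4352
Node (1,0) S=70.6800: V=(p*·-23.7920+(1−p*)·-45.7028)/1.08=-32.5007; Δ=(-23.7920−-45.7028)/(87.6432−65.7324)=1.0000; B=V−Δ·S=-103.1807
Node (1,1) S=94.2400: V=(p*·5.4224+(1−p*)·-23.7920)/1.08=-8.9407; Δ=(5.4224−-23.7920)/(116.8576−87.6432)=1.0000; B=V−Δ·S=-103.1807
Node (0,0) S=76.0000: V=(p*·-8.9407+(1−p*)·-32.5007)/1.08=-19.5377; Δ=(-8.9407−-32.5007)/(94.2400−70.6800)=1.0000; B=V−Δ·S=-95.5377
Each (Δ,B) replicates both successor values, so the strategy is self-financing and V0 is arbitrage-free.

(0,0): Delta=1.0000 Bond=-95.5377
(1,0): Delta=1.0000 Bond=-103.1807
(1,1): Delta=1.0000 Bond=-103.1807
(2,0): Delta=1.0000 Bond=-111.4352
(2,1): Delta=1.0000 Bond=-111.4352
(2,2): Delta=1.0000 Bond=-111.4352
V0=-19.5377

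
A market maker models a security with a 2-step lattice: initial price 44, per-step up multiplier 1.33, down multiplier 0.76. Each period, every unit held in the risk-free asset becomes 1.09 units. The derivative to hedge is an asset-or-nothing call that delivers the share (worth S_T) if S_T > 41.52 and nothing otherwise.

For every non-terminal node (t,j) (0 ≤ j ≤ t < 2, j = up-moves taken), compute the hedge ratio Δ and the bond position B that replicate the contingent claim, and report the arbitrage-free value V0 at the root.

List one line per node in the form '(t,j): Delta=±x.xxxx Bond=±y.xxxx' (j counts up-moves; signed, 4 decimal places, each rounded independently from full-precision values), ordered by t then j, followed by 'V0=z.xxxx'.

(0,0): Delta=1.3914 Bond=-21.0155
(1,0): Delta=2.3333 Bond=-54.4039
(1,1): Delta=1.0000 Bond=0.0000
V0=40.2077

Under the risk-neutral measure, an up-move has probability p* = (R−d)/(u−d) = 0.5789 and values discount at R = 1.09.
Terminal payoffs: V(2,0)=0.0000, V(2,1)=44.4752, V(2,2)=77.8316
Node (1,0) S=33.4400: V=(p*·44.4752+(1−p*)·0.0000)/1.09=23.6228; Δ=(44.4752−0.0000)/(44.4752−25.4144)=2.3333; B=V−Δ·S=-54.4039
Node (1,1) S=58.5200: V=(p*·77.8316+(1−p*)·44.4752)/1.09=58.5200; Δ=(77.8316−44.4752)/(77.8316−44.4752)=1.0000; B=V−Δ·S=0.0000
Node (0,0) S=44.0000: V=(p*·58.5200+(1−p*)·23.6228)/1.09=40.2077; Δ=(58.5200−23.6228)/(58.5200−33.4400)=1.3914; B=V−Δ·S=-21.0155
The time-0 hedge costs 40.2077, which is the no-arbitrage price.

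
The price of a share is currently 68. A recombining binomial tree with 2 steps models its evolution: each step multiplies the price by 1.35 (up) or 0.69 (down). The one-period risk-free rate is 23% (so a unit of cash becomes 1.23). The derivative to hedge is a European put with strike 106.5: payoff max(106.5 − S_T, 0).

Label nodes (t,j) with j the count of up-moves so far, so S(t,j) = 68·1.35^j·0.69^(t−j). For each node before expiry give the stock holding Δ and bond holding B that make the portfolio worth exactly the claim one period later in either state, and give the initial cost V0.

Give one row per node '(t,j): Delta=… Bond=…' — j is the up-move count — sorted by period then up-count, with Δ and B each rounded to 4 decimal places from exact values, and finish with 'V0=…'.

Under the risk-neutral measure, an up-move has probability p* = (R−d)/(u−d) = 0.8182 and values discount at R = 1.23.
At expiry t=2: V(2,0)=74.1252, V(2,1)=43.1580, V(2,2)=0.0000
Node (1,0) S=46.9200: V=(p*·43.1580+(1−p*)·74.1252)/1.23=39.6654; Δ=(43.1580−74.1252)/(63.3420−32.3748)=-1.0000; B=V−Δ·S=86.5854
Node (1,1) S=91.8000: V=(p*·0.0000+(1−p*)·43.1580)/1.23=6.3796; Δ=(0.0000−43.1580)/(123.9300−63.3420)=-0.7123; B=V−Δ·S=71.7705
Node (0,0) S=68.0000: V=(p*·6.3796+(1−p*)·39.6654)/1.23=10.1070; Δ=(6.3796−39.6654)/(91.8000−46.9200)=-0.7417; B=V−Δ·S=60.5399
Check: Δ(0,0)·S0 + B(0,0) = 10.1070 = V0.

(0,0): Delta=-0.7417 Bond=60.5399
(1,0): Delta=-1.0000 Bond=86.5854
(1,1): Delta=-0.7123 Bond=71.7705
V0=10.1070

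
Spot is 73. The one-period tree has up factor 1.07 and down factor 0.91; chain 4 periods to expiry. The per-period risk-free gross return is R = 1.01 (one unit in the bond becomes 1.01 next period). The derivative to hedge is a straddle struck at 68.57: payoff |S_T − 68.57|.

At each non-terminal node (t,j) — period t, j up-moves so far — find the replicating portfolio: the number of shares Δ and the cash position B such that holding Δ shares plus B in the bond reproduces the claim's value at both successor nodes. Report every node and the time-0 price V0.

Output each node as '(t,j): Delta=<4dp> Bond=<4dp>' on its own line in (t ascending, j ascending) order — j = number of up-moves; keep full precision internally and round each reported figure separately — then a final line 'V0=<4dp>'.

Since d<R<u, set p* = (R−d)/(u−d) = 0.6250; price each node as the discounted p*-expectation of its children.
Terminal values V(4,·): V(4,0)=18.5103, V(4,1)=9.7086, V(4,2)=0.6407, V(4,3)=12.8096, V(4,4)=27.1181
  t=3,j=0: stock 55.0107 → up 58.8614 (V=9.7086), down 50.0597 (V=18.5103). Price 12.8804; hedge Δ=-1.0000, bond B=67.8911.
  t=3,j=1: stock 64.6829 → up 69.2107 (V=0.6407), down 58.8614 (V=9.7086). Price 4.0011; hedge Δ=-0.8762, bond B=60.6754.
  t=3,j=2: stock 76.0557 → up 81.3796 (V=12.8096), down 69.2107 (V=0.6407). Price 8.1646; hedge Δ=1.0000, bond B=-67.8911.
  t=3,j=3: stock 89.4281 → up 95.6881 (V=27.1181), down 81.3796 (V=12.8096). Price 21.5370; hedge Δ=1.0000, bond B=-67.8911.
  t=2,j=0: stock 60.4513 → up 64.6829 (V=4.0011), down 55.0107 (V=12.8804). Price 7.2583; hedge Δ=-0.9180, bond B=62.7537.
  t=2,j=1: stock 71.0801 → up 76.0557 (V=8.1646), down 64.6829 (V=4.0011). Price 6.5379; hedge Δ=0.3661, bond B=-19.4838.
  t=2,j=2: stock 83.5777 → up 89.4281 (V=21.5370), down 76.0557 (V=8.1646). Price 16.3588; hedge Δ=1.0000, bond B=-67.2189.
  t=1,j=0: stock 66.4300 → up 71.0801 (V=6.5379), down 60.4513 (V=7.2583). Price 6.7407; hedge Δ=-0.0678, bond B=11.2428.
  t=1,j=1: stock 78.1100 → up 83.5777 (V=16.3588), down 71.0801 (V=6.5379). Price 12.5505; hedge Δ=0.7858, bond B=-48.8300.
  t=0,j=0: stock 73.0000 → up 78.1100 (V=12.5505), down 66.4300 (V=6.7407). Price 10.2691; hedge Δ=0.4974, bond B=-26.0422.
Self-financing check: at every node Δ·S+B equals the discounted successor values.

(0,0): Delta=0.4974 Bond=-26.0422
(1,0): Delta=-0.0678 Bond=11.2428
(1,1): Delta=0.7858 Bond=-48.8300
(2,0): Delta=-0.9180 Bond=62.7537
(2,1): Delta=0.3661 Bond=-19.4838
(2,2): Delta=1.0000 Bond=-67.2189
(3,0): Delta=-1.0000 Bond=67.8911
(3,1): Delta=-0.8762 Bond=60.6754
(3,2): Delta=1.0000 Bond=-67.8911
(3,3): Delta=1.0000 Bond=-67.8911
V0=10.2691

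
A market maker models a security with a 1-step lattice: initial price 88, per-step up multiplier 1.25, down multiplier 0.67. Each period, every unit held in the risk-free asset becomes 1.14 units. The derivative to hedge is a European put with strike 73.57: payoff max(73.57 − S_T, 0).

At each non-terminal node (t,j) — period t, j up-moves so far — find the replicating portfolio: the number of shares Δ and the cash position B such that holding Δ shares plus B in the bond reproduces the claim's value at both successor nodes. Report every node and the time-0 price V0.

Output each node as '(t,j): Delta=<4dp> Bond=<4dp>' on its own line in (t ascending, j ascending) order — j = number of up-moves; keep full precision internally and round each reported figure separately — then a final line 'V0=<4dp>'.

(0,0): Delta=-0.2862 Bond=27.6202
V0=2.4306

No-arbitrage ⇒ martingale measure with p* = (R−d)/(u−d) = 0.8103.
Terminal values V(1,·): V(1,0)=14.6100, V(1,1)=0.0000
Node (0,0) S=88.0000: V=(p*·0.0000+(1−p*)·14.6100)/1.14=2.4306; Δ=(0.0000−14.6100)/(110.0000−58.9600)=-0.2862; B=V−Δ·S=27.6202
Check: Δ(0,0)·S0 + B(0,0) = 2.4306 = V0.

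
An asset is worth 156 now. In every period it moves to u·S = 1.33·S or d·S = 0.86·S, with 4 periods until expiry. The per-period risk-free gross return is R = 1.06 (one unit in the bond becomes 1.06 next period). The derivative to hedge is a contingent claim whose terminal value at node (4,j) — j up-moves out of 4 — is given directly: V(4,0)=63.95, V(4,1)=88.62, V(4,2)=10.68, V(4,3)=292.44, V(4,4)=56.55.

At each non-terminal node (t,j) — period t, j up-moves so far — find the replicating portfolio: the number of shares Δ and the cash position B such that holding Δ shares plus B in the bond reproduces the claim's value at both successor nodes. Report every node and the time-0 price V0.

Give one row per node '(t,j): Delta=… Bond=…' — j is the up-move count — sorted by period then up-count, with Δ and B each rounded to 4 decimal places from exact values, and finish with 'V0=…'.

(0,0): Delta=0.4763 Bond=-0.6196
(1,0): Delta=0.2972 Bond=23.3724
(1,1): Delta=0.6327 Bond=-33.0962
(2,0): Delta=-0.3304 Bond=97.1899
(2,1): Delta=0.8451 Bond=-72.9856
(2,2): Delta=0.4472 Bond=16.0879
(3,0): Delta=0.5290 Bond=17.7445
(3,1): Delta=-1.0807 Bond=218.1449
(3,2): Delta=2.5261 Bond=-476.3027
(3,3): Delta=-1.3675 Bond=683.0835
V0=73.6845

Under the risk-neutral measure, an up-move has probability p* = (R−d)/(u−d) = 0.4255 and values discount at R = 1.06.
Terminal values V(4,·): V(4,0)=63.9500, V(4,1)=88.6200, V(4,2)=10.6800, V(4,3)=292.4400, V(4,4)=56.5500
(3,0): S=99.2247. Δ = (V_up−V_dn)/(S_up−S_dn) = (88.6200−63.9500)/(131.9689−85.3333) = 0.5290. V = [p*·88.6200 + (1−p*)·63.9500]/1.06 = 70.2338. B = V − Δ·S = 17.7445.
(3,1): S=153.4522. Δ = (V_up−V_dn)/(S_up−S_dn) = (10.6800−88.6200)/(204.0914−131.9689) = -1.0807. V = [p*·10.6800 + (1−p*)·88.6200]/1.06 = 52.3151. B = V − Δ·S = 218.1449.
(3,2): S=237.3156. Δ = (V_up−V_dn)/(S_up−S_dn) = (292.4400−10.6800)/(315.6298−204.0914) = 2.5261. V = [p*·292.4400 + (1−p*)·10.6800]/1.06 = 123.1867. B = V − Δ·S = -476.3027.
(3,3): S=367.0114. Δ = (V_up−V_dn)/(S_up−S_dn) = (56.5500−292.4400)/(488.1251−315.6298) = -1.3675. V = [p*·56.5500 + (1−p*)·292.4400]/1.06 = 181.1899. B = V − Δ·S = 683.0835.
(2,0): S=115.3776. Δ = (V_up−V_dn)/(S_up−S_dn) = (52.3151−70.2338)/(153.4522−99.2247) = -0.3304. V = [p*·52.3151 + (1−p*)·70.2338]/1.06 = 59.0650. B = V − Δ·S = 97.1899.
(2,1): S=178.4328. Δ = (V_up−V_dn)/(S_up−S_dn) = (123.1867−52.3151)/(237.3156−153.4522) = 0.8451. V = [p*·123.1867 + (1−p*)·52.3151]/1.06 = 77.8049. B = V − Δ·S = -72.9856.
(2,2): S=275.9484. Δ = (V_up−V_dn)/(S_up−S_dn) = (181.1899−123.1867)/(367.0114−237.3156) = 0.4472. V = [p*·181.1899 + (1−p*)·123.1867]/1.06 = 139.4990. B = V − Δ·S = 16.0879.
(1,0): S=134.1600. Δ = (V_up−V_dn)/(S_up−S_dn) = (77.8049−59.0650)/(178.4328−115.3776) = 0.2972. V = [p*·77.8049 + (1−p*)·59.0650]/1.06 = 63.2447. B = V − Δ·S = 23.3724.
(1,1): S=207.4800. Δ = (V_up−V_dn)/(S_up−S_dn) = (139.4990−77.8049)/(275.9484−178.4328) = 0.6327. V = [p*·139.4990 + (1−p*)·77.8049]/1.06 = 98.1677. B = V − Δ·S = -33.0962.
(0,0): S=156.0000. Δ = (V_up−V_dn)/(S_up−S_dn) = (98.1677−63.2447)/(207.4800−134.1600) = 0.4763. V = [p*·98.1677 + (1−p*)·63.2447]/1.06 = 73.6845. B = V − Δ·S = -0.6196.
Check: Δ(0,0)·S0 + B(0,0) = 73.6845 = V0.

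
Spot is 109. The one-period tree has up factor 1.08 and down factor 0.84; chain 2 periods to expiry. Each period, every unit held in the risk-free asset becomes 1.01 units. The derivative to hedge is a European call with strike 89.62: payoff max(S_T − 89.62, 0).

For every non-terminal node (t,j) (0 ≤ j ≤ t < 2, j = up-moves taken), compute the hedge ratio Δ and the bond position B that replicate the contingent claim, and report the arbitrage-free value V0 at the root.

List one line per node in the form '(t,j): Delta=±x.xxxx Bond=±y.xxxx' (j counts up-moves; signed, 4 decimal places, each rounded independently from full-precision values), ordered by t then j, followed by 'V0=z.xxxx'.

Risk-neutral probability p* = (R−d)/(u−d) = (1.01−0.84)/(1.08−0.84) = 0.7083.
Terminal values V(2,·): V(2,0)=0.0000, V(2,1)=9.2648, V(2,2)=37.5176
Node (1,0) S=91.5600: V=(p*·9.2648+(1−p*)·0.0000)/1.01=6.4976; Δ=(9.2648−0.0000)/(98.8848−76.9104)=0.4216; B=V−Δ·S=-32.1057
Node (1,1) S=117.7200: V=(p*·37.5176+(1−p*)·9.2648)/1.01=28.9873; Δ=(37.5176−9.2648)/(127.1376−98.8848)=1.0000; B=V−Δ·S=-88.7327
Node (0,0) S=109.0000: V=(p*·28.9873+(1−p*)·6.4976)/1.01=22.2058; Δ=(28.9873−6.4976)/(117.7200−91.5600)=0.8597; B=V−Δ·S=-71.5015
The time-0 hedge costs 22.2058, which is the no-arbitrage price.

(0,0): Delta=0.8597 Bond=-71.5015
(1,0): Delta=0.4216 Bond=-32.1057
(1,1): Delta=1.0000 Bond=-88.7327
V0=22.2058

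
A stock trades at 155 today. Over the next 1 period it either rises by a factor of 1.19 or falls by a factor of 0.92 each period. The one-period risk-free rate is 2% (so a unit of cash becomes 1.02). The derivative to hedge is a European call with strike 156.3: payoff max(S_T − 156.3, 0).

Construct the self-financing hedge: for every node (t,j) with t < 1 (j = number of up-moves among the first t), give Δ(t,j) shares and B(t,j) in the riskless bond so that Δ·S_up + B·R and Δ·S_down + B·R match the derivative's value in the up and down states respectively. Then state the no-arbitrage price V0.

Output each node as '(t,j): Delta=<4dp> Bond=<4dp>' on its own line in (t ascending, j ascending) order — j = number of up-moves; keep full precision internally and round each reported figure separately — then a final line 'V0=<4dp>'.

(0,0): Delta=0.6726 Bond=-94.0378
V0=10.2215

Under the risk-neutral measure, an up-move has probability p* = (R−d)/(u−d) = 0.3704 and values discount at R = 1.02.
Terminal values V(1,·): V(1,0)=0.0000, V(1,1)=28.1500
  t=0,j=0: stock 155.0000 → up 184.4500 (V=28.1500), down 142.6000 (V=0.0000). Price 10.2215; hedge Δ=0.6726, bond B=-94.0378.
Root portfolio cost Δ·155+B reproduces V0=10.2215.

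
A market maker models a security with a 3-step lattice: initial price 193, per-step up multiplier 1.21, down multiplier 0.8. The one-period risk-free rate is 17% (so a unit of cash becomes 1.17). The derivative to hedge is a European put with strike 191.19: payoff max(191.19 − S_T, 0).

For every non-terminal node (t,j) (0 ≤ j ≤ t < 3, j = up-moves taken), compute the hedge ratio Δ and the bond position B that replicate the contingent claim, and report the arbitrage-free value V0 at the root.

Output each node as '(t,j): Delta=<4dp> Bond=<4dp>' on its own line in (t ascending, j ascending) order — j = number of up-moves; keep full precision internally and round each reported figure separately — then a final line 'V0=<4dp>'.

(0,0): Delta=-0.0723 Bond=14.6764
(1,0): Delta=-0.5752 Bond=94.8164
(1,1): Delta=-0.0363 Bond=8.7773
(2,0): Delta=-1.0000 Bond=163.4103
(2,1): Delta=-0.5448 Bond=105.2622
(2,2): Delta=0.0000 Bond=0.0000
V0=0.7250

No-arbitrage ⇒ martingale measure with p* = (R−d)/(u−d) = 0.9024.
Terminal payoffs: V(3,0)=92.3740, V(3,1)=41.7308, V(3,2)=0.0000, V(3,3)=0.0000
(2,0): S=123.5200. Δ = (V_up−V_dn)/(S_up−S_dn) = (41.7308−92.3740)/(149.4592−98.8160) = -1.0000. V = [p*·41.7308 + (1−p*)·92.3740]/1.17 = 39.8903. B = V − Δ·S = 163.4103.
(2,1): S=186.8240. Δ = (V_up−V_dn)/(S_up−S_dn) = (0.0000−41.7308)/(226.0570−149.4592) = -0.5448. V = [p*·0.0000 + (1−p*)·41.7308]/1.17 = 3.4797. B = V − Δ·S = 105.2622.
(2,2): S=282.5713. Δ = (V_up−V_dn)/(S_up−S_dn) = (0.0000−0.0000)/(341.9113−226.0570) = 0.0000. V = [p*·0.0000 + (1−p*)·0.0000]/1.17 = 0.0000. B = V − Δ·S = 0.0000.
(1,0): S=154.4000. Δ = (V_up−V_dn)/(S_up−S_dn) = (3.4797−39.8903)/(186.8240−123.5200) = -0.5752. V = [p*·3.4797 + (1−p*)·39.8903]/1.17 = 6.0102. B = V − Δ·S = 94.8164.
(1,1): S=233.5300. Δ = (V_up−V_dn)/(S_up−S_dn) = (0.0000−3.4797)/(282.5713−186.8240) = -0.0363. V = [p*·0.0000 + (1−p*)·3.4797]/1.17 = 0.2902. B = V − Δ·S = 8.7773.
(0,0): S=193.0000. Δ = (V_up−V_dn)/(S_up−S_dn) = (0.2902−6.0102)/(233.5300−154.4000) = -0.0723. V = [p*·0.2902 + (1−p*)·6.0102]/1.17 = 0.7250. B = V − Δ·S = 14.6764.
Self-financing check: at every node Δ·S+B equals the discounted successor values.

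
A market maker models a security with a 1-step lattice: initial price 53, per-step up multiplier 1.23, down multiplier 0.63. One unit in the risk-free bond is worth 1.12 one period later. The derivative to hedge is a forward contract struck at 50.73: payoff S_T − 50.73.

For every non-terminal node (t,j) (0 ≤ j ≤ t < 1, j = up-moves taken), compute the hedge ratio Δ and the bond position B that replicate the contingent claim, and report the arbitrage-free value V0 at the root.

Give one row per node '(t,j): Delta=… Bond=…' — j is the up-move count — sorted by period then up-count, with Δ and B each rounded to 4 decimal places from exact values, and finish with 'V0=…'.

(0,0): Delta=1.0000 Bond=-45.2946
V0=7.7054

No-arbitrage ⇒ martingale measure with p* = (R−d)/(u−d) = 0.8167.
Payoff layer (t=1): V(1,0)=-17.3400, V(1,1)=14.4600
Node (0,0) S=53.0000: V=(p*·14.4600+(1−p*)·-17.3400)/1.12=7.7054; Δ=(14.4600−-17.3400)/(65.1900−33.3900)=1.0000; B=V−Δ·S=-45.2946
Root portfolio cost Δ·53+B reproduces V0=7.7054.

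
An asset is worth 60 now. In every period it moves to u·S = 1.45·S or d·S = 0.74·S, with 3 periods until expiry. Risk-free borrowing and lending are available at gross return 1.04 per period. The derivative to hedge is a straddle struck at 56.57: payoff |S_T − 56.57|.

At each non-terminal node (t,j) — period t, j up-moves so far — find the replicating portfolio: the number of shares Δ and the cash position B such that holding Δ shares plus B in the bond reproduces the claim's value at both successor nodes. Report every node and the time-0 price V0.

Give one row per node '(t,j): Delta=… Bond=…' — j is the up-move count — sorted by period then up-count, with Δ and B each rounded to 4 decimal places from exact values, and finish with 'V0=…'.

The replicating-portfolio and risk-neutral prices coincide; use p* = (1.04−0.74)/(1.45−0.74) = 0.4225 for the latter.
Terminal values V(3,·): V(3,0)=32.2566, V(3,1)=8.9288, V(3,2)=36.7810, V(3,3)=126.3475
  t=2,j=0: stock 32.8560 → up 47.6412 (V=8.9288), down 24.3134 (V=32.2566). Price 21.5382; hedge Δ=-1.0000, bond B=54.3942.
  t=2,j=1: stock 64.3800 → up 93.3510 (V=36.7810), down 47.6412 (V=8.9288). Price 19.9013; hedge Δ=0.6093, bond B=-19.3272.
  t=2,j=2: stock 126.1500 → up 182.9175 (V=126.3475), down 93.3510 (V=36.7810). Price 71.7558; hedge Δ=1.0000, bond B=-54.3942.
  t=1,j=0: stock 44.4000 → up 64.3800 (V=19.9013), down 32.8560 (V=21.5382). Price 20.0448; hedge Δ=-0.0519, bond B=22.3503.
  t=1,j=1: stock 87.0000 → up 126.1500 (V=71.7558), down 64.3800 (V=19.9013). Price 40.2035; hedge Δ=0.8395, bond B=-32.8310.
  t=0,j=0: stock 60.0000 → up 87.0000 (V=40.2035), down 44.4000 (V=20.0448). Price 27.4640; hedge Δ=0.4732, bond B=-0.9286.
The time-0 hedge costs 27.4640, which is the no-arbitrage price.

(0,0): Delta=0.4732 Bond=-0.9286
(1,0): Delta=-0.0519 Bond=22.3503
(1,1): Delta=0.8395 Bond=-32.8310
(2,0): Delta=-1.0000 Bond=54.3942
(2,1): Delta=0.6093 Bond=-19.3272
(2,2): Delta=1.0000 Bond=-54.3942
V0=27.4640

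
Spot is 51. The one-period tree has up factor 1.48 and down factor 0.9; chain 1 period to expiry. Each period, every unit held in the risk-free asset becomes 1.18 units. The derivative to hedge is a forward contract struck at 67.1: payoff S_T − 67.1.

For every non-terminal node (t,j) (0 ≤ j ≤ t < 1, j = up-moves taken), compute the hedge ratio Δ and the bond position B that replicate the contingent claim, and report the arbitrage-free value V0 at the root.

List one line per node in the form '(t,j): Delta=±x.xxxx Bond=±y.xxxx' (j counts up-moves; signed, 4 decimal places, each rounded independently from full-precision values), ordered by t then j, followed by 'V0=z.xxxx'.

The replicating-portfolio and risk-neutral prices coincide; use p* = (1.18−0.9)/(1.48−0.9) = 0.4828 for the latter.
At expiry t=1: V(1,0)=-21.2000, V(1,1)=8.3800
  t=0,j=0: stock 51.0000 → up 75.4800 (V=8.3800), down 45.9000 (V=-21.2000). Price -5.8644; hedge Δ=1.0000, bond B=-56.8644.
Root portfolio cost Δ·51+B reproduces V0=-5.8644.

(0,0): Delta=1.0000 Bond=-56.8644
V0=-5.8644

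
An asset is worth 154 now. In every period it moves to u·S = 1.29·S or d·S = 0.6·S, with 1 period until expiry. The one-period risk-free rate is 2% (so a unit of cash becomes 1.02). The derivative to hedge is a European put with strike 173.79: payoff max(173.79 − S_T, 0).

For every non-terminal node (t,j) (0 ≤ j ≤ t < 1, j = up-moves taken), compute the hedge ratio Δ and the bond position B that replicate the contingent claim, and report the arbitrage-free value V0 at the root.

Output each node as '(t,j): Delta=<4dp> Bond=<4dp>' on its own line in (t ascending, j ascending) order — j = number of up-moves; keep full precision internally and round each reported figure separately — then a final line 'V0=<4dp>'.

(0,0): Delta=-0.7660 Bond=149.1803
V0=31.2238

Risk-neutral probability p* = (R−d)/(u−d) = (1.02−0.6)/(1.29−0.6) = 0.6087.
At expiry t=1: V(1,0)=81.3900, V(1,1)=0.0000
Node (0,0) S=154.0000: V=(p*·0.0000+(1−p*)·81.3900)/1.02=31.2238; Δ=(0.0000−81.3900)/(198.6600−92.4000)=-0.7660; B=V−Δ·S=149.1803
Check: Δ(0,0)·S0 + B(0,0) = 31.2238 = V0.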